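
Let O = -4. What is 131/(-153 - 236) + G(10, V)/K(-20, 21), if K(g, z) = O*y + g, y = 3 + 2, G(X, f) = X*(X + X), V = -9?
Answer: -2076/389 ≈ -5.3368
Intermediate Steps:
G(X, f) = 2*X² (G(X, f) = X*(2*X) = 2*X²)
y = 5
K(g, z) = -20 + g (K(g, z) = -4*5 + g = -20 + g)
131/(-153 - 236) + G(10, V)/K(-20, 21) = 131/(-153 - 236) + (2*10²)/(-20 - 20) = 131/(-389) + (2*100)/(-40) = 131*(-1/389) + 200*(-1/40) = -131/389 - 5 = -2076/389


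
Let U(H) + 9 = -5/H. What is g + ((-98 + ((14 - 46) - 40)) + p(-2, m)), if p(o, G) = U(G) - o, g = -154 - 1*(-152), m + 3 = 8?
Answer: -180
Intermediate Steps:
m = 5 (m = -3 + 8 = 5)
U(H) = -9 - 5/H
g = -2 (g = -154 + 152 = -2)
p(o, G) = -9 - o - 5/G (p(o, G) = (-9 - 5/G) - o = -9 - o - 5/G)
g + ((-98 + ((14 - 46) - 40)) + p(-2, m)) = -2 + ((-98 + ((14 - 46) - 40)) + (-9 - 1*(-2) - 5/5)) = -2 + ((-98 + (-32 - 40)) + (-9 + 2 - 5*⅕)) = -2 + ((-98 - 72) + (-9 + 2 - 1)) = -2 + (-170 - 8) = -2 - 178 = -180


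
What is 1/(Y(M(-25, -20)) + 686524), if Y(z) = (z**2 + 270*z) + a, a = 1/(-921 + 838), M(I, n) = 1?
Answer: 83/57003984 ≈ 1.4560e-6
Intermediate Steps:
a = -1/83 (a = 1/(-83) = -1/83 ≈ -0.012048)
Y(z) = -1/83 + z**2 + 270*z (Y(z) = (z**2 + 270*z) - 1/83 = -1/83 + z**2 + 270*z)
1/(Y(M(-25, -20)) + 686524) = 1/((-1/83 + 1**2 + 270*1) + 686524) = 1/((-1/83 + 1 + 270) + 686524) = 1/(22492/83 + 686524) = 1/(57003984/83) = 83/57003984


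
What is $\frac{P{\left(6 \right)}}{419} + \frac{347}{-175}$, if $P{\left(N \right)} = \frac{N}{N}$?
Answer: $- \frac{145218}{73325} \approx -1.9805$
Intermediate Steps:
$P{\left(N \right)} = 1$
$\frac{P{\left(6 \right)}}{419} + \frac{347}{-175} = 1 \cdot \frac{1}{419} + \frac{347}{-175} = 1 \cdot \frac{1}{419} + 347 \left(- \frac{1}{175}\right) = \frac{1}{419} - \frac{347}{175} = - \frac{145218}{73325}$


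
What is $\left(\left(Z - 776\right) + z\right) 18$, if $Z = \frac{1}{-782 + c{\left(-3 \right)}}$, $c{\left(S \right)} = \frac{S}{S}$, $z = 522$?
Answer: $- \frac{3570750}{781} \approx -4572.0$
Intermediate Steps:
$c{\left(S \right)} = 1$
$Z = - \frac{1}{781}$ ($Z = \frac{1}{-782 + 1} = \frac{1}{-781} = - \frac{1}{781} \approx -0.0012804$)
$\left(\left(Z - 776\right) + z\right) 18 = \left(\left(- \frac{1}{781} - 776\right) + 522\right) 18 = \left(- \frac{606057}{781} + 522\right) 18 = \left(- \frac{198375}{781}\right) 18 = - \frac{3570750}{781}$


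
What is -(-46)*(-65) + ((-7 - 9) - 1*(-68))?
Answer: -2938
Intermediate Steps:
-(-46)*(-65) + ((-7 - 9) - 1*(-68)) = -46*65 + (-16 + 68) = -2990 + 52 = -2938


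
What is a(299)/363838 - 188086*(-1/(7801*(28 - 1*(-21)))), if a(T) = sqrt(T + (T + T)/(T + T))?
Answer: 188086/382249 + 5*sqrt(3)/181919 ≈ 0.49210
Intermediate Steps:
a(T) = sqrt(1 + T) (a(T) = sqrt(T + (2*T)/((2*T))) = sqrt(T + (2*T)*(1/(2*T))) = sqrt(T + 1) = sqrt(1 + T))
a(299)/363838 - 188086*(-1/(7801*(28 - 1*(-21)))) = sqrt(1 + 299)/363838 - 188086*(-1/(7801*(28 - 1*(-21)))) = sqrt(300)*(1/363838) - 188086*(-1/(7801*(28 + 21))) = (10*sqrt(3))*(1/363838) - 188086/(49*(-7801)) = 5*sqrt(3)/181919 - 188086/(-382249) = 5*sqrt(3)/181919 - 188086*(-1/382249) = 5*sqrt(3)/181919 + 188086/382249 = 188086/382249 + 5*sqrt(3)/181919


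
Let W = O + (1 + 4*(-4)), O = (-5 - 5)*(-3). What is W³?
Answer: 3375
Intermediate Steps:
O = 30 (O = -10*(-3) = 30)
W = 15 (W = 30 + (1 + 4*(-4)) = 30 + (1 - 16) = 30 - 15 = 15)
W³ = 15³ = 3375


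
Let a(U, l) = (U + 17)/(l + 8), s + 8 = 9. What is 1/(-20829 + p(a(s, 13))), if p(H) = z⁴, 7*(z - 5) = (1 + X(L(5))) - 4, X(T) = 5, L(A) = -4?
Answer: -2401/48136268 ≈ -4.9879e-5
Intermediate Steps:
s = 1 (s = -8 + 9 = 1)
a(U, l) = (17 + U)/(8 + l)
z = 37/7 (z = 5 + ((1 + 5) - 4)/7 = 5 + (6 - 4)/7 = 5 + (⅐)*2 = 5 + 2/7 = 37/7 ≈ 5.2857)
p(H) = 1874161/2401 (p(H) = (37/7)⁴ = 1874161/2401)
1/(-20829 + p(a(s, 13))) = 1/(-20829 + 1874161/2401) = 1/(-48136268/2401) = -2401/48136268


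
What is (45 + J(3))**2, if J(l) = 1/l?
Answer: 18496/9 ≈ 2055.1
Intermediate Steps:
(45 + J(3))**2 = (45 + 1/3)**2 = (136/3)**2 = 18496/9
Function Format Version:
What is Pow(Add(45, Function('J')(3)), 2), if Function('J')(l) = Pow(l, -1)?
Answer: Rational(18496, 9) ≈ 2055.1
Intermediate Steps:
Pow(Add(45, Function('J')(3)), 2) = Pow(Add(45, Pow(3, -1)), 2) = Pow(Add(45, Rational(1, 3)), 2) = Pow(Rational(136, 3), 2) = Rational(18496, 9)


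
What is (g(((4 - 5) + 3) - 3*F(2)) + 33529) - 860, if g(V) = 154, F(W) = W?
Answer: 32823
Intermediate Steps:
(g(((4 - 5) + 3) - 3*F(2)) + 33529) - 860 = (154 + 33529) - 860 = 33683 - 860 = 32823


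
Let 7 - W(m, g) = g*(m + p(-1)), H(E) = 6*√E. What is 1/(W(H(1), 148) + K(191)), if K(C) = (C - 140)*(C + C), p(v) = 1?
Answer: 1/18453 ≈ 5.4192e-5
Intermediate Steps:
K(C) = 2*C*(-140 + C) (K(C) = (-140 + C)*(2*C) = 2*C*(-140 + C))
W(m, g) = 7 - g*(1 + m) (W(m, g) = 7 - g*(m + 1) = 7 - g*(1 + m))
1/(W(H(1), 148) + K(191)) = 1/((7 - 1*148 - 1*148*6*√1) + 2*191*(-140 + 191)) = 1/((7 - 148 - 1*148*6*1) + 2*191*51) = 1/((7 - 148 - 1*148*6) + 19482) = 1/((7 - 148 - 888) + 19482) = 1/(-1029 + 19482) = 1/18453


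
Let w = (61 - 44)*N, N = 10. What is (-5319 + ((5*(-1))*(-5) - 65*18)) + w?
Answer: -6294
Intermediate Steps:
w = 170 (w = (61 - 44)*10 = 17*10 = 170)
(-5319 + ((5*(-1))*(-5) - 65*18)) + w = (-5319 + ((5*(-1))*(-5) - 65*18)) + 170 = (-5319 + (-5*(-5) - 1170)) + 170 = (-5319 + (25 - 1170)) + 170 = (-5319 - 1145) + 170 = -6464 + 170 = -6294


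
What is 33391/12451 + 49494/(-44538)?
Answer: 145153094/92423773 ≈ 1.5705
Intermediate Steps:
33391/12451 + 49494/(-44538) = 33391*(1/12451) + 49494*(-1/44538) = 33391/12451 - 8249/7423 = 145153094/92423773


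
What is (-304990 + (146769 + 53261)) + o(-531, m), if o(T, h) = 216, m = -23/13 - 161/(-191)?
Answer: -104744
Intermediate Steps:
m = -2300/2483 (m = -23*1/13 - 161*(-1/191) = -23/13 + 161/191 = -2300/2483 ≈ -0.92630)
(-304990 + (146769 + 53261)) + o(-531, m) = (-304990 + (146769 + 53261)) + 216 = (-304990 + 200030) + 216 = -104960 + 216 = -104744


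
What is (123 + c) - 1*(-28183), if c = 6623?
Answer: 34929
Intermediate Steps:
(123 + c) - 1*(-28183) = (123 + 6623) - 1*(-28183) = 6746 + 28183 = 34929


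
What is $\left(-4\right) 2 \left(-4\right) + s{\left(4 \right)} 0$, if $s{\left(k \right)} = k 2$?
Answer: $32$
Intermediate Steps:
$s{\left(k \right)} = 2 k$
$\left(-4\right) 2 \left(-4\right) + s{\left(4 \right)} 0 = \left(-4\right) 2 \left(-4\right) + 2 \cdot 4 \cdot 0 = \left(-8\right) \left(-4\right) + 8 \cdot 0 = 32 + 0 = 32$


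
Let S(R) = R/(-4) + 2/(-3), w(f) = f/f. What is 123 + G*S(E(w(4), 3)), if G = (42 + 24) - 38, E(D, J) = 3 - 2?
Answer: 292/3 ≈ 97.333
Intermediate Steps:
w(f) = 1
E(D, J) = 1
S(R) = -⅔ - R/4 (S(R) = R*(-¼) + 2*(-⅓) = -R/4 - ⅔ = -⅔ - R/4)
G = 28 (G = 66 - 38 = 28)
123 + G*S(E(w(4), 3)) = 123 + 28*(-⅔ - ¼*1) = 123 + 28*(-⅔ - ¼) = 123 + 28*(-11/12) = 123 - 77/3 = 292/3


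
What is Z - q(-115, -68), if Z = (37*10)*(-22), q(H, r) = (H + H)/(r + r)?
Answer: -553635/68 ≈ -8141.7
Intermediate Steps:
q(H, r) = H/r (q(H, r) = (2*H)/((2*r)) = (2*H)*(1/(2*r)) = H/r)
Z = -8140 (Z = 370*(-22) = -8140)
Z - q(-115, -68) = -8140 - (-115)/(-68) = -8140 - (-115)*(-1)/68 = -8140 - 1*115/68 = -8140 - 115/68 = -553635/68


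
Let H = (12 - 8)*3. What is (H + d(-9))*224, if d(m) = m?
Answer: 672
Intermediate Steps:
H = 12 (H = 4*3 = 12)
(H + d(-9))*224 = (12 - 9)*224 = 3*224 = 672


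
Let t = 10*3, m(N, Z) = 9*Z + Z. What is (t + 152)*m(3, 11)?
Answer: 20020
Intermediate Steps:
m(N, Z) = 10*Z
t = 30
(t + 152)*m(3, 11) = (30 + 152)*(10*11) = 182*110 = 20020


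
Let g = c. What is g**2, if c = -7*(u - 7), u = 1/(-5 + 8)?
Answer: 19600/9 ≈ 2177.8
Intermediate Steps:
u = 1/3 ≈ 0.33333
c = 140/3 (c = -7*(1/3 - 7) = -7*(-20/3) = 140/3 ≈ 46.667)
g = 140/3 ≈ 46.667
g**2 = (140/3)**2 = 19600/9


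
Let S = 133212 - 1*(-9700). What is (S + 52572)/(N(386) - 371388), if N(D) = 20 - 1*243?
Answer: -195484/371611 ≈ -0.52604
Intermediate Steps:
S = 142912 (S = 133212 + 9700 = 142912)
N(D) = -223 (N(D) = 20 - 243 = -223)
(S + 52572)/(N(386) - 371388) = (142912 + 52572)/(-223 - 371388) = 195484/(-371611) = 195484*(-1/371611) = -195484/371611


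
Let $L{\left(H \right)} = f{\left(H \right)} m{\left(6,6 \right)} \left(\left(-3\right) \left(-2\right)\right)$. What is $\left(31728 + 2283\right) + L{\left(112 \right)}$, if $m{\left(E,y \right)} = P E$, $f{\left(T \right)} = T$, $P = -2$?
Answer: $25947$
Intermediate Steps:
$m{\left(E,y \right)} = - 2 E$
$L{\left(H \right)} = - 72 H$ ($L{\left(H \right)} = H \left(\left(-2\right) 6\right) \left(\left(-3\right) \left(-2\right)\right) = H \left(-12\right) 6 = - 12 H 6 = - 72 H$)
$\left(31728 + 2283\right) + L{\left(112 \right)} = \left(31728 + 2283\right) - 8064 = 34011 - 8064 = 25947$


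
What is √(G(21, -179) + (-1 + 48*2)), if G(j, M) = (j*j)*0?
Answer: √95 ≈ 9.7468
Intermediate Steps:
G(j, M) = 0 (G(j, M) = j²*0 = 0)
√(G(21, -179) + (-1 + 48*2)) = √(0 + (-1 + 48*2)) = √(0 + (-1 + 96)) = √(0 + 95) = √95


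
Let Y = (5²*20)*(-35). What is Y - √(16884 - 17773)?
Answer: -17500 - I*√889 ≈ -17500.0 - 29.816*I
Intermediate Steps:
Y = -17500 (Y = (25*20)*(-35) = 500*(-35) = -17500)
Y - √(16884 - 17773) = -17500 - √(16884 - 17773) = -17500 - √(-889) = -17500 - I*√889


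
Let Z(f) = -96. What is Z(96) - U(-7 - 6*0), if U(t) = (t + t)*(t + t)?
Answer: -292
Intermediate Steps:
U(t) = 4*t² (U(t) = (2*t)*(2*t) = 4*t²)
Z(96) - U(-7 - 6*0) = -96 - 4*(-7 - 6*0)² = -96 - 4*(-7 + 0)² = -96 - 4*(-7)² = -96 - 4*49 = -96 - 1*196 = -96 - 196 = -292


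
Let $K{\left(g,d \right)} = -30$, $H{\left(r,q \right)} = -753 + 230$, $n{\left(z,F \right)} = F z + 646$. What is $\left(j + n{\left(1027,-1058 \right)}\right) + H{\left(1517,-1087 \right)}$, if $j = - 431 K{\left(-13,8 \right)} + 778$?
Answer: $-1072735$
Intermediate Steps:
$n{\left(z,F \right)} = 646 + F z$
$H{\left(r,q \right)} = -523$
$j = 13708$ ($j = \left(-431\right) \left(-30\right) + 778 = 12930 + 778 = 13708$)
$\left(j + n{\left(1027,-1058 \right)}\right) + H{\left(1517,-1087 \right)} = \left(13708 + \left(646 - 1086566\right)\right) - 523 = \left(13708 - 1085920\right) - 523 = -1072212 - 523 = -1072735$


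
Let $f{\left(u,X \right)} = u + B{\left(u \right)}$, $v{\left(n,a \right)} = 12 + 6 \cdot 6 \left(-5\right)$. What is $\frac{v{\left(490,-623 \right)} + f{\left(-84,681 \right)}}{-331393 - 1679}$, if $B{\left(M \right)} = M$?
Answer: $\frac{7}{6939} \approx 0.0010088$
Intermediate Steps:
$v{\left(n,a \right)} = -168$ ($v{\left(n,a \right)} = 12 + 36 \left(-5\right) = 12 - 180 = -168$)
$f{\left(u,X \right)} = 2 u$ ($f{\left(u,X \right)} = u + u = 2 u$)
$\frac{v{\left(490,-623 \right)} + f{\left(-84,681 \right)}}{-331393 - 1679} = \frac{-168 + 2 \left(-84\right)}{-331393 - 1679} = \frac{-168 - 168}{-333072} = \left(-336\right) \left(- \frac{1}{333072}\right) = \frac{7}{6939}$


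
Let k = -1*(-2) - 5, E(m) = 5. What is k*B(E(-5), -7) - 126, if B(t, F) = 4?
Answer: -138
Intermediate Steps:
k = -3 (k = 2 - 5 = -3)
k*B(E(-5), -7) - 126 = -3*4 - 126 = -12 - 126 = -138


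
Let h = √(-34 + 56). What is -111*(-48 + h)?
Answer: 5328 - 111*√22 ≈ 4807.4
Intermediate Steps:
h = √22 ≈ 4.6904
-111*(-48 + h) = -111*(-48 + √22) = 5328 - 111*√22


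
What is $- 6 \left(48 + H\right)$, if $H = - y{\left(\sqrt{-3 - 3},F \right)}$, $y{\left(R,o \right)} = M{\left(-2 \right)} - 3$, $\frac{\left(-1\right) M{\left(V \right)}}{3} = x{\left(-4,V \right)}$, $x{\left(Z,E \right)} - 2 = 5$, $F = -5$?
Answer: $-432$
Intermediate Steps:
$x{\left(Z,E \right)} = 7$ ($x{\left(Z,E \right)} = 2 + 5 = 7$)
$M{\left(V \right)} = -21$ ($M{\left(V \right)} = \left(-3\right) 7 = -21$)
$y{\left(R,o \right)} = -24$ ($y{\left(R,o \right)} = -21 - 3 = -24$)
$H = 24$ ($H = \left(-1\right) \left(-24\right) = 24$)
$- 6 \left(48 + H\right) = - 6 \left(48 + 24\right) = \left(-6\right) 72 = -432$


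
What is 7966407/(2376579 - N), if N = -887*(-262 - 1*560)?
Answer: 2655469/549155 ≈ 4.8356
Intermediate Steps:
N = 729114 (N = -887*(-262 - 560) = -887*(-822) = 729114)
7966407/(2376579 - N) = 7966407/(2376579 - 1*729114) = 7966407/(2376579 - 729114) = 7966407/1647465 = 7966407*(1/1647465) = 2655469/549155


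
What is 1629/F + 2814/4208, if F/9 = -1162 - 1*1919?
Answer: 3954143/6482424 ≈ 0.60998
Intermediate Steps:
F = -27729 (F = 9*(-1162 - 1*1919) = 9*(-1162 - 1919) = 9*(-3081) = -27729)
1629/F + 2814/4208 = 1629/(-27729) + 2814/4208 = 1629*(-1/27729) + 2814*(1/4208) = -181/3081 + 1407/2104 = 3954143/6482424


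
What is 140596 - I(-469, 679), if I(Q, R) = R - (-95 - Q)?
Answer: 140291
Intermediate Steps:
I(Q, R) = 95 + Q + R (I(Q, R) = R + (95 + Q) = 95 + Q + R)
140596 - I(-469, 679) = 140596 - (95 - 469 + 679) = 140596 - 1*305 = 140596 - 305 = 140291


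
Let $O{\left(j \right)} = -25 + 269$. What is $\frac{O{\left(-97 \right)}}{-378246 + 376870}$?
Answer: $- \frac{61}{344} \approx -0.17733$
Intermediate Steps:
$O{\left(j \right)} = 244$
$\frac{O{\left(-97 \right)}}{-378246 + 376870} = \frac{244}{-378246 + 376870} = \frac{244}{-1376} = 244 \left(- \frac{1}{1376}\right) = - \frac{61}{344}$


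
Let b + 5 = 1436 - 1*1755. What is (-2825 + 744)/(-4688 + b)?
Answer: 2081/5012 ≈ 0.41520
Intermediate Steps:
b = -324 (b = -5 + (1436 - 1*1755) = -5 + (1436 - 1755) = -5 - 319 = -324)
(-2825 + 744)/(-4688 + b) = (-2825 + 744)/(-4688 - 324) = -2081/(-5012) = -2081*(-1/5012) = 2081/5012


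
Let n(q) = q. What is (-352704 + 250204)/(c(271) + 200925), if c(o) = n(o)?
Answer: -25625/50299 ≈ -0.50945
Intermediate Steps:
c(o) = o
(-352704 + 250204)/(c(271) + 200925) = (-352704 + 250204)/(271 + 200925) = -102500/201196 = -102500*1/201196 = -25625/50299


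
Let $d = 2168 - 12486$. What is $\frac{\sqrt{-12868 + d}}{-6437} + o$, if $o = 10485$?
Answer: $10485 - \frac{i \sqrt{23186}}{6437} \approx 10485.0 - 0.023655 i$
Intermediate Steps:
$d = -10318$
$\frac{\sqrt{-12868 + d}}{-6437} + o = \frac{\sqrt{-12868 - 10318}}{-6437} + 10485 = \sqrt{-23186} \left(- \frac{1}{6437}\right) + 10485 = i \sqrt{23186} \left(- \frac{1}{6437}\right) + 10485 = - \frac{i \sqrt{23186}}{6437} + 10485 = 10485 - \frac{i \sqrt{23186}}{6437}$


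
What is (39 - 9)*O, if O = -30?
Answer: -900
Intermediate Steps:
(39 - 9)*O = (39 - 9)*(-30) = 30*(-30) = -900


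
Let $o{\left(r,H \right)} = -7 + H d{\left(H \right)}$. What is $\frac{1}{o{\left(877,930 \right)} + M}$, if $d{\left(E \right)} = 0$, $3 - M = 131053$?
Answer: $- \frac{1}{131057} \approx -7.6303 \cdot 10^{-6}$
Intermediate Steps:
$M = -131050$ ($M = 3 - 131053 = -131050$)
$o{\left(r,H \right)} = -7$ ($o{\left(r,H \right)} = -7 + H 0 = -7 + 0 = -7$)
$\frac{1}{o{\left(877,930 \right)} + M} = \frac{1}{-7 - 131050} = \frac{1}{-131057} = - \frac{1}{131057}$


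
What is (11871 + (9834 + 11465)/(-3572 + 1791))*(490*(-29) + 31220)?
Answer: 359267393520/1781 ≈ 2.0172e+8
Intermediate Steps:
(11871 + (9834 + 11465)/(-3572 + 1791))*(490*(-29) + 31220) = (11871 + 21299/(-1781))*(-14210 + 31220) = (11871 + 21299*(-1/1781))*17010 = (11871 - 21299/1781)*17010 = (21120952/1781)*17010 = 359267393520/1781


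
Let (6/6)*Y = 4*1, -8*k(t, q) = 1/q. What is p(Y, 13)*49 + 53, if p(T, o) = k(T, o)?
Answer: 5463/104 ≈ 52.529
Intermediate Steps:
k(t, q) = -1/(8*q)
Y = 4 (Y = 4*1 = 4)
p(T, o) = -1/(8*o)
p(Y, 13)*49 + 53 = -1/8/13*49 + 53 = -1/8*1/13*49 + 53 = -1/104*49 + 53 = -49/104 + 53 = 5463/104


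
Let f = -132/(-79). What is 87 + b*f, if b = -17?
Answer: 4629/79 ≈ 58.595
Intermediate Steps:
f = 132/79 (f = -132*(-1/79) = 132/79 ≈ 1.6709)
87 + b*f = 87 - 17*132/79 = 87 - 2244/79 = 4629/79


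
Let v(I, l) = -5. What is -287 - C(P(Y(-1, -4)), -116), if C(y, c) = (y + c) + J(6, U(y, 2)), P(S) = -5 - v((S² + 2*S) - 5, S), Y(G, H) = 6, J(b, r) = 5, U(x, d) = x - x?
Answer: -176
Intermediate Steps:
U(x, d) = 0
P(S) = 0 (P(S) = -5 - 1*(-5) = -5 + 5 = 0)
C(y, c) = 5 + c + y (C(y, c) = (y + c) + 5 = (c + y) + 5 = 5 + c + y)
-287 - C(P(Y(-1, -4)), -116) = -287 - (5 - 116 + 0) = -287 - 1*(-111) = -287 + 111 = -176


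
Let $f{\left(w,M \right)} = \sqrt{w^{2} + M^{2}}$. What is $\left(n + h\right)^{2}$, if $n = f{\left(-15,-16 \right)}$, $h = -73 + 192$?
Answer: $\left(119 + \sqrt{481}\right)^{2} \approx 19862.0$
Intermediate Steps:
$f{\left(w,M \right)} = \sqrt{M^{2} + w^{2}}$
$h = 119$
$n = \sqrt{481}$ ($n = \sqrt{\left(-16\right)^{2} + \left(-15\right)^{2}} = \sqrt{256 + 225} = \sqrt{481} \approx 21.932$)
$\left(n + h\right)^{2} = \left(\sqrt{481} + 119\right)^{2} = \left(119 + \sqrt{481}\right)^{2}$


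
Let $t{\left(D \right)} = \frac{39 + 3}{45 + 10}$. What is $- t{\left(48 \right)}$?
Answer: $- \frac{42}{55} \approx -0.76364$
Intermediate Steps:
$t{\left(D \right)} = \frac{42}{55}$
$- t{\left(48 \right)} = \left(-1\right) \frac{42}{55} = - \frac{42}{55}$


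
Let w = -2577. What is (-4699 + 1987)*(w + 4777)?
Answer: -5966400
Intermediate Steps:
(-4699 + 1987)*(w + 4777) = (-4699 + 1987)*(-2577 + 4777) = -2712*2200 = -5966400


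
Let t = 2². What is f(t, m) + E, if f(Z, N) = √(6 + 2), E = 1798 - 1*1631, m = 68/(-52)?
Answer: 167 + 2*√2 ≈ 169.83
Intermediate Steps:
m = -17/13 (m = 68*(-1/52) = -17/13 ≈ -1.3077)
t = 4
E = 167 (E = 1798 - 1631 = 167)
f(Z, N) = 2*√2 (f(Z, N) = √8 = 2*√2)
f(t, m) + E = 2*√2 + 167 = 167 + 2*√2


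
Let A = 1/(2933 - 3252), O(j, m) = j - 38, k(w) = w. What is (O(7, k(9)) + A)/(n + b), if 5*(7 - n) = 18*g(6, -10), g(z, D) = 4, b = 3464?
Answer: -49450/5513277 ≈ -0.0089693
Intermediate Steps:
O(j, m) = -38 + j
A = -1/319 (A = 1/(-319) = -1/319 ≈ -0.0031348)
n = -37/5 (n = 7 - 18*4/5 = 7 - ⅕*72 = 7 - 72/5 = -37/5 ≈ -7.4000)
(O(7, k(9)) + A)/(n + b) = ((-38 + 7) - 1/319)/(-37/5 + 3464) = (-31 - 1/319)/(17283/5) = -9890/319*5/17283 = -49450/5513277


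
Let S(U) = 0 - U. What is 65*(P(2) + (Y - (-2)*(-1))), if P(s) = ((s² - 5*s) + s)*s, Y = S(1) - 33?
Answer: -2860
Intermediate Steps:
S(U) = -U
Y = -34 (Y = -1*1 - 33 = -1 - 33 = -34)
P(s) = s*(s² - 4*s) (P(s) = (s² - 4*s)*s = s*(s² - 4*s))
65*(P(2) + (Y - (-2)*(-1))) = 65*(2²*(-4 + 2) + (-34 - (-2)*(-1))) = 65*(4*(-2) + (-34 - 1*2)) = 65*(-8 + (-34 - 2)) = 65*(-8 - 36) = 65*(-44) = -2860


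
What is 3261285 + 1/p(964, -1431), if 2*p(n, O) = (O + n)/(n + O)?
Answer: 3261287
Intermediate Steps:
p(n, O) = ½ (p(n, O) = ((O + n)/(n + O))/2 = ((O + n)/(O + n))/2 = (½)*1 = ½)
3261285 + 1/p(964, -1431) = 3261285 + 1/(½) = 3261285 + 2 = 3261287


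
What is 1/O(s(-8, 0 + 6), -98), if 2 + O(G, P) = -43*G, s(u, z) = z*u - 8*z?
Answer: 1/4126 ≈ 0.00024237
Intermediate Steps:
s(u, z) = -8*z + u*z (s(u, z) = u*z - 8*z = -8*z + u*z)
O(G, P) = -2 - 43*G
1/O(s(-8, 0 + 6), -98) = 1/(-2 - 43*(0 + 6)*(-8 - 8)) = 1/(-2 - 258*(-16)) = 1/(-2 - 43*(-96)) = 1/(-2 + 4128) = 1/4126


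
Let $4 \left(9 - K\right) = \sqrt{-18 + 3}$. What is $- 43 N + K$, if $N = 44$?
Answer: $-1883 - \frac{i \sqrt{15}}{4} \approx -1883.0 - 0.96825 i$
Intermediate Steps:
$K = 9 - \frac{i \sqrt{15}}{4}$ ($K = 9 - \frac{\sqrt{-18 + 3}}{4} = 9 - \frac{\sqrt{-15}}{4} = 9 - \frac{i \sqrt{15}}{4} \approx 9.0 - 0.96825 i$)
$- 43 N + K = \left(-43\right) 44 + \left(9 - \frac{i \sqrt{15}}{4}\right) = -1892 + \left(9 - \frac{i \sqrt{15}}{4}\right) = -1883 - \frac{i \sqrt{15}}{4}$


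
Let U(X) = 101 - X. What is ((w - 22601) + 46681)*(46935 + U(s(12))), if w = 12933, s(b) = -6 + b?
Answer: 1740721390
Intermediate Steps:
((w - 22601) + 46681)*(46935 + U(s(12))) = ((12933 - 22601) + 46681)*(46935 + (101 - (-6 + 12))) = (-9668 + 46681)*(46935 + (101 - 1*6)) = 37013*(46935 + (101 - 6)) = 37013*(46935 + 95) = 37013*47030 = 1740721390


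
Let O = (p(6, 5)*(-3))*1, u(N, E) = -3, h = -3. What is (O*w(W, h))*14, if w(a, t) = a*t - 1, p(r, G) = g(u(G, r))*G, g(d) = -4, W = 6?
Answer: -15960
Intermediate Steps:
p(r, G) = -4*G
w(a, t) = -1 + a*t
O = 60 (O = (-4*5*(-3))*1 = -20*(-3)*1 = 60*1 = 60)
(O*w(W, h))*14 = (60*(-1 + 6*(-3)))*14 = (60*(-1 - 18))*14 = (60*(-19))*14 = -1140*14 = -15960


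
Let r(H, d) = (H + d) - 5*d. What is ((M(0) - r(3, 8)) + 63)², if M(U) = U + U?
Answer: 8464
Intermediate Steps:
r(H, d) = H - 4*d
M(U) = 2*U
((M(0) - r(3, 8)) + 63)² = ((2*0 - (3 - 4*8)) + 63)² = ((0 - (3 - 32)) + 63)² = ((0 - 1*(-29)) + 63)² = ((0 + 29) + 63)² = (29 + 63)² = 92² = 8464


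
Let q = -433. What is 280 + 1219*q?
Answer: -527547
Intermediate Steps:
280 + 1219*q = 280 + 1219*(-433) = 280 - 527827 = -527547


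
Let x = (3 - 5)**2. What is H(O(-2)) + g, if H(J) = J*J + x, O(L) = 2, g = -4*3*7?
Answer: -76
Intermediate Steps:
g = -84 (g = -12*7 = -84)
x = 4 (x = (-2)**2 = 4)
H(J) = 4 + J**2 (H(J) = J*J + 4 = J**2 + 4 = 4 + J**2)
H(O(-2)) + g = (4 + 2**2) - 84 = (4 + 4) - 84 = 8 - 84 = -76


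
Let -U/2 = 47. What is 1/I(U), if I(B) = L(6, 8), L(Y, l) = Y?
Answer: 1/6 ≈ 0.16667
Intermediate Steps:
U = -94 (U = -2*47 = -94)
I(B) = 6
1/I(U) = 1/6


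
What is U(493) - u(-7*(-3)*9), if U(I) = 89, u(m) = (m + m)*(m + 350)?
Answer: -203653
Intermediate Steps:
u(m) = 2*m*(350 + m) (u(m) = (2*m)*(350 + m) = 2*m*(350 + m))
U(493) - u(-7*(-3)*9) = 89 - 2*-7*(-3)*9*(350 - 7*(-3)*9) = 89 - 2*21*9*(350 + 21*9) = 89 - 2*189*(350 + 189) = 89 - 2*189*539 = 89 - 1*203742 = 89 - 203742 = -203653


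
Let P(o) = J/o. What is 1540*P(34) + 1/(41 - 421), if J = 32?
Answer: 9363183/6460 ≈ 1449.4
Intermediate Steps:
P(o) = 32/o
1540*P(34) + 1/(41 - 421) = 1540*(32/34) + 1/(41 - 421) = 1540*(32*(1/34)) + 1/(-380) = 1540*(16/17) - 1/380 = 24640/17 - 1/380 = 9363183/6460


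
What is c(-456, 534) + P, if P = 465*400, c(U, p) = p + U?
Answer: 186078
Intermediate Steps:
c(U, p) = U + p
P = 186000
c(-456, 534) + P = (-456 + 534) + 186000 = 78 + 186000 = 186078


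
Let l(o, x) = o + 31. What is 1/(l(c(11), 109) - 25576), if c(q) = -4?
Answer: -1/25549 ≈ -3.9140e-5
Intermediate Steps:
l(o, x) = 31 + o
1/(l(c(11), 109) - 25576) = 1/((31 - 4) - 25576) = 1/(27 - 25576) = 1/(-25549) = -1/25549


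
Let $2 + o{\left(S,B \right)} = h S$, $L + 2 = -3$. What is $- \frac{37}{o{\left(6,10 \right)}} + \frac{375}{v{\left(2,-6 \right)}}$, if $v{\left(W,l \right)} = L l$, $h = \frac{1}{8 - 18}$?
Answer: $\frac{695}{26} \approx 26.731$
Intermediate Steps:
$L = -5$ ($L = -2 - 3 = -5$)
$h = - \frac{1}{10}$ ($h = \frac{1}{-10} = - \frac{1}{10} \approx -0.1$)
$v{\left(W,l \right)} = - 5 l$
$o{\left(S,B \right)} = -2 - \frac{S}{10}$
$- \frac{37}{o{\left(6,10 \right)}} + \frac{375}{v{\left(2,-6 \right)}} = - \frac{37}{-2 - \frac{3}{5}} + \frac{375}{\left(-5\right) \left(-6\right)} = - \frac{37}{-2 - \frac{3}{5}} + \frac{375}{30} = - \frac{37}{- \frac{13}{5}} + 375 \cdot \frac{1}{30} = \left(-37\right) \left(- \frac{5}{13}\right) + \frac{25}{2} = \frac{185}{13} + \frac{25}{2} = \frac{695}{26}$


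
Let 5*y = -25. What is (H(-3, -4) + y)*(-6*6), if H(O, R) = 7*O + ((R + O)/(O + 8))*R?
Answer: 3672/5 ≈ 734.40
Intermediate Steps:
H(O, R) = 7*O + R*(O + R)/(8 + O) (H(O, R) = 7*O + ((O + R)/(8 + O))*R = 7*O + R*(O + R)/(8 + O))
y = -5 (y = (1/5)*(-25) = -5)
(H(-3, -4) + y)*(-6*6) = (((-4)**2 + 7*(-3)**2 + 56*(-3) - 3*(-4))/(8 - 3) - 5)*(-6*6) = ((16 + 7*9 - 168 + 12)/5 - 5)*(-36) = ((16 + 63 - 168 + 12)/5 - 5)*(-36) = ((1/5)*(-77) - 5)*(-36) = (-77/5 - 5)*(-36) = -102/5*(-36) = 3672/5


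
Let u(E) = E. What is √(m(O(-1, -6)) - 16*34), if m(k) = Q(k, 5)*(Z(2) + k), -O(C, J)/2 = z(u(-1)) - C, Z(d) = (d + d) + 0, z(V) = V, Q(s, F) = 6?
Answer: 2*I*√130 ≈ 22.803*I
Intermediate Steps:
Z(d) = 2*d (Z(d) = 2*d + 0 = 2*d)
O(C, J) = 2 + 2*C (O(C, J) = -2*(-1 - C) = 2 + 2*C)
m(k) = 24 + 6*k (m(k) = 6*(2*2 + k) = 6*(4 + k) = 24 + 6*k)
√(m(O(-1, -6)) - 16*34) = √((24 + 6*(2 + 2*(-1))) - 16*34) = √((24 + 6*(2 - 2)) - 544) = √((24 + 6*0) - 544) = √((24 + 0) - 544) = √(24 - 544) = √(-520) = 2*I*√130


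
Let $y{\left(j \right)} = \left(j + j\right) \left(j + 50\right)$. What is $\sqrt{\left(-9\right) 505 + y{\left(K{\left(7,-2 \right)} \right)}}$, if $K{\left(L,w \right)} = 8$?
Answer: $i \sqrt{3617} \approx 60.141 i$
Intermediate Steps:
$y{\left(j \right)} = 2 j \left(50 + j\right)$
$\sqrt{\left(-9\right) 505 + y{\left(K{\left(7,-2 \right)} \right)}} = \sqrt{\left(-9\right) 505 + 2 \cdot 8 \left(50 + 8\right)} = \sqrt{-4545 + 2 \cdot 8 \cdot 58} = \sqrt{-4545 + 928} = \sqrt{-3617} = i \sqrt{3617}$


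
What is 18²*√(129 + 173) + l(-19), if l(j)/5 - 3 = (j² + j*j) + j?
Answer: 3530 + 324*√302 ≈ 9160.5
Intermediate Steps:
l(j) = 15 + 5*j + 10*j² (l(j) = 15 + 5*((j² + j*j) + j) = 15 + 5*((j² + j²) + j) = 15 + 5*(2*j² + j) = 15 + 5*(j + 2*j²) = 15 + (5*j + 10*j²) = 15 + 5*j + 10*j²)
18²*√(129 + 173) + l(-19) = 18²*√(129 + 173) + (15 + 5*(-19) + 10*(-19)²) = 324*√302 + (15 - 95 + 10*361) = 324*√302 + (15 - 95 + 3610) = 324*√302 + 3530 = 3530 + 324*√302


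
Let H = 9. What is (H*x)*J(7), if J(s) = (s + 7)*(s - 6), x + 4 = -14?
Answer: -2268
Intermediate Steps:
x = -18 (x = -4 - 14 = -18)
J(s) = (-6 + s)*(7 + s) (J(s) = (7 + s)*(-6 + s) = (-6 + s)*(7 + s))
(H*x)*J(7) = (9*(-18))*(-42 + 7 + 7²) = -162*(-42 + 7 + 49) = -162*14 = -2268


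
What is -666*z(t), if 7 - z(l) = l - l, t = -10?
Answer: -4662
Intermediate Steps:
z(l) = 7 (z(l) = 7 - (l - l) = 7 - 1*0 = 7 + 0 = 7)
-666*z(t) = -666*7 = -4662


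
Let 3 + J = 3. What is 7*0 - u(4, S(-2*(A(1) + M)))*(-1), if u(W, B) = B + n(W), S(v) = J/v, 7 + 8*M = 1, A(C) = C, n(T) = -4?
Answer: -4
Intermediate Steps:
J = 0 (J = -3 + 3 = 0)
M = -¾ (M = -7/8 + (⅛)*1 = -7/8 + ⅛ = -¾ ≈ -0.75000)
S(v) = 0 (S(v) = 0/v = 0)
u(W, B) = -4 + B (u(W, B) = B - 4 = -4 + B)
7*0 - u(4, S(-2*(A(1) + M)))*(-1) = 7*0 - (-4 + 0)*(-1) = 0 - 1*(-4)*(-1) = 0 + 4*(-1) = 0 - 4 = -4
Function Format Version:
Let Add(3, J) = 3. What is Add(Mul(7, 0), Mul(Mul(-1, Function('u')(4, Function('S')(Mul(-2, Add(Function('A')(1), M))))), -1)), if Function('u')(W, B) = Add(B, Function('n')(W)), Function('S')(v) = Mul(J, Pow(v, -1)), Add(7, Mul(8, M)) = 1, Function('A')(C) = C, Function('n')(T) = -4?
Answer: -4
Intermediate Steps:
J = 0 (J = Add(-3, 3) = 0)
M = Rational(-3, 4) (M = Add(Rational(-7, 8), Mul(Rational(1, 8), 1)) = Add(Rational(-7, 8), Rational(1, 8)) = Rational(-3, 4) ≈ -0.75000)
Function('S')(v) = 0 (Function('S')(v) = Mul(0, Pow(v, -1)) = 0)
Function('u')(W, B) = Add(-4, B) (Function('u')(W, B) = Add(B, -4) = Add(-4, B))
Add(Mul(7, 0), Mul(Mul(-1, Function('u')(4, Function('S')(Mul(-2, Add(Function('A')(1), M))))), -1)) = Add(Mul(7, 0), Mul(Mul(-1, Add(-4, 0)), -1)) = Add(0, Mul(Mul(-1, -4), -1)) = Add(0, Mul(4, -1)) = Add(0, -4) = -4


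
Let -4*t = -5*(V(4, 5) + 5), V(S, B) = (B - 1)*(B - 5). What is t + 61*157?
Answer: 38333/4 ≈ 9583.3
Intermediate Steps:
V(S, B) = (-1 + B)*(-5 + B)
t = 25/4 (t = -(-5)*((5 + 5**2 - 6*5) + 5)/4 = -(-5)*((5 + 25 - 30) + 5)/4 = -(-5)*(0 + 5)/4 = -(-5)*5/4 = -1/4*(-25) = 25/4 ≈ 6.2500)
t + 61*157 = 25/4 + 61*157 = 25/4 + 9577 = 38333/4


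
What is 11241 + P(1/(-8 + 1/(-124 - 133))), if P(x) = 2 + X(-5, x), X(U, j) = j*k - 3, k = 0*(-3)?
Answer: 11240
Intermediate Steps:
k = 0
X(U, j) = -3 (X(U, j) = j*0 - 3 = 0 - 3 = -3)
P(x) = -1 (P(x) = 2 - 3 = -1)
11241 + P(1/(-8 + 1/(-124 - 133))) = 11241 - 1 = 11240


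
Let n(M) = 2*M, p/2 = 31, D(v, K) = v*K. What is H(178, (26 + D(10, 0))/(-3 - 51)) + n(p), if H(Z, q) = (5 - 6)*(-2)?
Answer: 126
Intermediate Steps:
D(v, K) = K*v
p = 62 (p = 2*31 = 62)
H(Z, q) = 2 (H(Z, q) = -1*(-2) = 2)
H(178, (26 + D(10, 0))/(-3 - 51)) + n(p) = 2 + 2*62 = 2 + 124 = 126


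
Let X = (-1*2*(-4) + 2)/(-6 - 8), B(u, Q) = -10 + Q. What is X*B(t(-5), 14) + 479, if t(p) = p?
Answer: 3333/7 ≈ 476.14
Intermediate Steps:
X = -5/7 (X = (-2*(-4) + 2)/(-14) = -(8 + 2)/14 = -1/14*10 = -5/7 ≈ -0.71429)
X*B(t(-5), 14) + 479 = -5*(-10 + 14)/7 + 479 = -5/7*4 + 479 = -20/7 + 479 = 3333/7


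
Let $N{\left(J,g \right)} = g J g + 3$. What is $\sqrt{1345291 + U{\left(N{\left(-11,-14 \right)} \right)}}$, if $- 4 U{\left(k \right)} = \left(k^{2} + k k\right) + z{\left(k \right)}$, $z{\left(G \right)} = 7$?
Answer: $\frac{i \sqrt{3889661}}{2} \approx 986.11 i$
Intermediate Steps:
$N{\left(J,g \right)} = 3 + J g^{2}$ ($N{\left(J,g \right)} = J g g + 3 = J g^{2} + 3 = 3 + J g^{2}$)
$U{\left(k \right)} = - \frac{7}{4} - \frac{k^{2}}{2}$ ($U{\left(k \right)} = - \frac{\left(k^{2} + k k\right) + 7}{4} = - \frac{\left(k^{2} + k^{2}\right) + 7}{4} = - \frac{2 k^{2} + 7}{4} = - \frac{7 + 2 k^{2}}{4} = - \frac{7}{4} - \frac{k^{2}}{2}$)
$\sqrt{1345291 + U{\left(N{\left(-11,-14 \right)} \right)}} = \sqrt{1345291 - \left(\frac{7}{4} + \frac{\left(3 - 11 \left(-14\right)^{2}\right)^{2}}{2}\right)} = \sqrt{1345291 - \left(\frac{7}{4} + \frac{\left(3 - 2156\right)^{2}}{2}\right)} = \sqrt{1345291 - \left(\frac{7}{4} + \frac{\left(-2153\right)^{2}}{2}\right)} = \sqrt{1345291 - \frac{9270825}{4}} = \sqrt{- \frac{3889661}{4}} = \frac{i \sqrt{3889661}}{2}$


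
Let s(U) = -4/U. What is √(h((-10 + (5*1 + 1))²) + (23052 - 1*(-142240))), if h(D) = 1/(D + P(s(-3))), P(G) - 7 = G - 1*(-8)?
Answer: √1555232719/97 ≈ 406.56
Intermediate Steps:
P(G) = 15 + G (P(G) = 7 + (G - 1*(-8)) = 7 + (G + 8) = 7 + (8 + G) = 15 + G)
h(D) = 1/(49/3 + D) (h(D) = 1/(D + (15 - 4/(-3))) = 1/(D + (15 - 4*(-⅓))) = 1/(D + (15 + 4/3)) = 1/(D + 49/3) = 1/(49/3 + D))
√(h((-10 + (5*1 + 1))²) + (23052 - 1*(-142240))) = √(3/(49 + 3*(-10 + (5*1 + 1))²) + (23052 - 1*(-142240))) = √(3/(49 + 3*(-10 + (5 + 1))²) + (23052 + 142240)) = √(3/(49 + 3*(-10 + 6)²) + 165292) = √(3/(49 + 3*(-4)²) + 165292) = √(3/(49 + 3*16) + 165292) = √(3/(49 + 48) + 165292) = √(3/97 + 165292) = √(16033327/97) = √1555232719/97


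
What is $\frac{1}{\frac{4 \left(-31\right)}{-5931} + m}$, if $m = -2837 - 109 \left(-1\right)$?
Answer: $- \frac{5931}{16179644} \approx -0.00036657$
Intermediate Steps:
$m = -2728$ ($m = -2837 - -109 = -2837 + 109 = -2728$)
$\frac{1}{\frac{4 \left(-31\right)}{-5931} + m} = \frac{1}{\frac{4 \left(-31\right)}{-5931} - 2728} = \frac{1}{\left(-124\right) \left(- \frac{1}{5931}\right) - 2728} = \frac{1}{\frac{124}{5931} - 2728} = \frac{1}{- \frac{16179644}{5931}} = - \frac{5931}{16179644}$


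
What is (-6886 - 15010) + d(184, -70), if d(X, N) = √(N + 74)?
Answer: -21894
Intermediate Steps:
d(X, N) = √(74 + N)
(-6886 - 15010) + d(184, -70) = (-6886 - 15010) + √(74 - 70) = -21896 + √4 = -21896 + 2 = -21894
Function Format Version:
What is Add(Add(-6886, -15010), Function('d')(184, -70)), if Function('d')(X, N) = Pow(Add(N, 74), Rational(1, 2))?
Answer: -21894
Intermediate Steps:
Function('d')(X, N) = Pow(Add(74, N), Rational(1, 2))
Add(Add(-6886, -15010), Function('d')(184, -70)) = Add(Add(-6886, -15010), Pow(Add(74, -70), Rational(1, 2))) = Add(-21896, Pow(4, Rational(1, 2))) = Add(-21896, 2) = -21894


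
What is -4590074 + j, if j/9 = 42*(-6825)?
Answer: -7169924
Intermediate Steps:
j = -2579850 (j = 9*(42*(-6825)) = 9*(-286650) = -2579850)
-4590074 + j = -4590074 - 2579850 = -7169924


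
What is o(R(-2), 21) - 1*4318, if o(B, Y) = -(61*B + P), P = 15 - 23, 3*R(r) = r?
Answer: -12808/3 ≈ -4269.3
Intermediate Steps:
R(r) = r/3
P = -8
o(B, Y) = 8 - 61*B (o(B, Y) = -(61*B - 8) = -(-8 + 61*B) = 8 - 61*B)
o(R(-2), 21) - 1*4318 = (8 - 61*(-2)/3) - 1*4318 = (8 - 61*(-⅔)) - 4318 = (8 + 122/3) - 4318 = 146/3 - 4318 = -12808/3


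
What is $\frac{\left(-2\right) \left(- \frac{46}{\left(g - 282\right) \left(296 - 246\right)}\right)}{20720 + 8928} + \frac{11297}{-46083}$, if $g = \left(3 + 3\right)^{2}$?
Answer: $- \frac{343307145703}{1400425503600} \approx -0.24514$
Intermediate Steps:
$g = 36$ ($g = 6^{2} = 36$)
$\frac{\left(-2\right) \left(- \frac{46}{\left(g - 282\right) \left(296 - 246\right)}\right)}{20720 + 8928} + \frac{11297}{-46083} = \frac{\left(-2\right) \left(- \frac{46}{\left(36 - 282\right) \left(296 - 246\right)}\right)}{20720 + 8928} + \frac{11297}{-46083} = \frac{\left(-2\right) \left(- \frac{46}{\left(-246\right) 50}\right)}{29648} + 11297 \left(- \frac{1}{46083}\right) = - 2 \left(- \frac{46}{-12300}\right) \frac{1}{29648} - \frac{11297}{46083} = - 2 \left(\left(-46\right) \left(- \frac{1}{12300}\right)\right) \frac{1}{29648} - \frac{11297}{46083} = \left(-2\right) \frac{23}{6150} \cdot \frac{1}{29648} - \frac{11297}{46083} = \left(- \frac{23}{3075}\right) \frac{1}{29648} - \frac{11297}{46083} = - \frac{23}{91167600} - \frac{11297}{46083} = - \frac{343307145703}{1400425503600}$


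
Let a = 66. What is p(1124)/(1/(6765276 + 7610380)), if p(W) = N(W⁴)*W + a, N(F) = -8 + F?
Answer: 25790468296081416583888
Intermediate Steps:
p(W) = 66 + W*(-8 + W⁴) (p(W) = (-8 + W⁴)*W + 66 = W*(-8 + W⁴) + 66 = 66 + W*(-8 + W⁴))
p(1124)/(1/(6765276 + 7610380)) = (66 + 1124*(-8 + 1124⁴))/(1/(6765276 + 7610380)) = (66 + 1124*(-8 + 1596118917376))/(1/14375656) = (66 + 1124*1596118917368)/(1/14375656) = (66 + 1794037663121632)*14375656 = 1794037663121698*14375656 = 25790468296081416583888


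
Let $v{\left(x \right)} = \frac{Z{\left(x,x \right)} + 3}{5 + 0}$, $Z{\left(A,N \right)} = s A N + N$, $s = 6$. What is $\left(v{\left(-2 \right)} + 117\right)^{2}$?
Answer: $14884$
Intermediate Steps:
$Z{\left(A,N \right)} = N + 6 A N$ ($Z{\left(A,N \right)} = 6 A N + N = N + 6 A N$)
$v{\left(x \right)} = \frac{3}{5} + \frac{x \left(1 + 6 x\right)}{5}$ ($v{\left(x \right)} = \frac{x \left(1 + 6 x\right) + 3}{5 + 0} = \frac{3 + x \left(1 + 6 x\right)}{5} = \left(3 + x \left(1 + 6 x\right)\right) \frac{1}{5} = \frac{3}{5} + \frac{x \left(1 + 6 x\right)}{5}$)
$\left(v{\left(-2 \right)} + 117\right)^{2} = \left(\left(\frac{3}{5} + \frac{1}{5} \left(-2\right) \left(1 + 6 \left(-2\right)\right)\right) + 117\right)^{2} = \left(\left(\frac{3}{5} + \frac{1}{5} \left(-2\right) \left(1 - 12\right)\right) + 117\right)^{2} = \left(\left(\frac{3}{5} + \frac{1}{5} \left(-2\right) \left(-11\right)\right) + 117\right)^{2} = \left(\left(\frac{3}{5} + \frac{22}{5}\right) + 117\right)^{2} = \left(5 + 117\right)^{2} = 122^{2} = 14884$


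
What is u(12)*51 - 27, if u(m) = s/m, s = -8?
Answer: -61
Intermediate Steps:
u(m) = -8/m
u(12)*51 - 27 = -8/12*51 - 27 = -8*1/12*51 - 27 = -2/3*51 - 27 = -34 - 27 = -61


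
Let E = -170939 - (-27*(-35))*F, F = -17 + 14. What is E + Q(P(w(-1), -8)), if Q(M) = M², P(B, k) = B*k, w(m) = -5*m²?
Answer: -166504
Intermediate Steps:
F = -3
E = -168104 (E = -170939 - (-27*(-35))*(-3) = -170939 - 945*(-3) = -170939 - 1*(-2835) = -170939 + 2835 = -168104)
E + Q(P(w(-1), -8)) = -168104 + (-5*(-1)²*(-8))² = -168104 + (-5*1*(-8))² = -168104 + (-5*(-8))² = -168104 + 40² = -168104 + 1600 = -166504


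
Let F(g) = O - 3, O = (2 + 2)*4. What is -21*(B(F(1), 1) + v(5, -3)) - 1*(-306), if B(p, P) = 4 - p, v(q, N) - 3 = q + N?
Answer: 390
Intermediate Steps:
v(q, N) = 3 + N + q (v(q, N) = 3 + (q + N) = 3 + (N + q) = 3 + N + q)
O = 16 (O = 4*4 = 16)
F(g) = 13 (F(g) = 16 - 3 = 13)
-21*(B(F(1), 1) + v(5, -3)) - 1*(-306) = -21*((4 - 1*13) + (3 - 3 + 5)) - 1*(-306) = -21*((4 - 13) + 5) + 306 = -21*(-9 + 5) + 306 = -21*(-4) + 306 = 84 + 306 = 390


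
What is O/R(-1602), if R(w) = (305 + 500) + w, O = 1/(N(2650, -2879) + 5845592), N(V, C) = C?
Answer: -1/4656642261 ≈ -2.1475e-10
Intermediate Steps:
O = 1/5842713 (O = 1/(-2879 + 5845592) = 1/5842713 ≈ 1.7115e-7)
R(w) = 805 + w
O/R(-1602) = 1/(5842713*(805 - 1602)) = (1/5842713)/(-797) = (1/5842713)*(-1/797) = -1/4656642261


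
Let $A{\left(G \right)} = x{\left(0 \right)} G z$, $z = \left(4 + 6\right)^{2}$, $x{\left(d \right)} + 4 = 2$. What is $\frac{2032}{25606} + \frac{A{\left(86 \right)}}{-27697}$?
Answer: $\frac{248351752}{354604691} \approx 0.70036$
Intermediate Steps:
$x{\left(d \right)} = -2$ ($x{\left(d \right)} = -4 + 2 = -2$)
$z = 100$ ($z = 10^{2} = 100$)
$A{\left(G \right)} = - 200 G$ ($A{\left(G \right)} = - 2 G 100 = - 200 G$)
$\frac{2032}{25606} + \frac{A{\left(86 \right)}}{-27697} = \frac{2032}{25606} + \frac{\left(-200\right) 86}{-27697} = 2032 \cdot \frac{1}{25606} - - \frac{17200}{27697} = \frac{1016}{12803} + \frac{17200}{27697} = \frac{248351752}{354604691}$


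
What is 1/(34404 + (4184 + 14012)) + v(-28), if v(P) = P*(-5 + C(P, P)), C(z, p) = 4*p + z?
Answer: 213556001/52600 ≈ 4060.0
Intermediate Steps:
C(z, p) = z + 4*p
v(P) = P*(-5 + 5*P) (v(P) = P*(-5 + (P + 4*P)) = P*(-5 + 5*P))
1/(34404 + (4184 + 14012)) + v(-28) = 1/(34404 + (4184 + 14012)) + 5*(-28)*(-1 - 28) = 1/(34404 + 18196) + 5*(-28)*(-29) = 1/52600 + 4060 = 213556001/52600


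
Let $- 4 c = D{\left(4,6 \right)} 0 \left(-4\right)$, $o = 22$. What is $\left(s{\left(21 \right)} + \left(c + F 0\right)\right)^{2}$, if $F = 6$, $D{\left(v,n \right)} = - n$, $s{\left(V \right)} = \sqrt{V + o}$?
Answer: $43$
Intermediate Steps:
$s{\left(V \right)} = \sqrt{22 + V}$ ($s{\left(V \right)} = \sqrt{V + 22} = \sqrt{22 + V}$)
$c = 0$ ($c = - \frac{\left(-1\right) 6 \cdot 0 \left(-4\right)}{4} = - \frac{\left(-6\right) 0 \left(-4\right)}{4} = - \frac{0 \left(-4\right)}{4} = \left(- \frac{1}{4}\right) 0 = 0$)
$\left(s{\left(21 \right)} + \left(c + F 0\right)\right)^{2} = \left(\sqrt{22 + 21} + \left(0 + 6 \cdot 0\right)\right)^{2} = \left(\sqrt{43} + \left(0 + 0\right)\right)^{2} = \left(\sqrt{43} + 0\right)^{2} = \left(\sqrt{43}\right)^{2} = 43$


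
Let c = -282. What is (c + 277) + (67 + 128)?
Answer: 190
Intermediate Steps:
(c + 277) + (67 + 128) = (-282 + 277) + (67 + 128) = -5 + 195 = 190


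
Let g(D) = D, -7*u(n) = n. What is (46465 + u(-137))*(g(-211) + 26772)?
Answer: 8642736912/7 ≈ 1.2347e+9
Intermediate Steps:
u(n) = -n/7
(46465 + u(-137))*(g(-211) + 26772) = (46465 - ⅐*(-137))*(-211 + 26772) = (46465 + 137/7)*26561 = (325392/7)*26561 = 8642736912/7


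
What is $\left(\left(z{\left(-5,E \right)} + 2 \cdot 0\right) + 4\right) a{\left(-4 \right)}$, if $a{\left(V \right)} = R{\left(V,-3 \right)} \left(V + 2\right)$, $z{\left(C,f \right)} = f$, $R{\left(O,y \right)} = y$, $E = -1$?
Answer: $18$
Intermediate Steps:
$a{\left(V \right)} = -6 - 3 V$ ($a{\left(V \right)} = - 3 \left(V + 2\right) = - 3 \left(2 + V\right) = -6 - 3 V$)
$\left(\left(z{\left(-5,E \right)} + 2 \cdot 0\right) + 4\right) a{\left(-4 \right)} = \left(\left(-1 + 2 \cdot 0\right) + 4\right) \left(-6 - -12\right) = \left(\left(-1 + 0\right) + 4\right) \left(-6 + 12\right) = \left(-1 + 4\right) 6 = 3 \cdot 6 = 18$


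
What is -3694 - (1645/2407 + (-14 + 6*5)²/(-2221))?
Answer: -19750965571/5345947 ≈ -3694.6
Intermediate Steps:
-3694 - (1645/2407 + (-14 + 6*5)²/(-2221)) = -3694 - (1645*(1/2407) + (-14 + 30)²*(-1/2221)) = -3694 - (1645/2407 + 16²*(-1/2221)) = -3694 - (1645/2407 + 256*(-1/2221)) = -3694 - (1645/2407 - 256/2221) = -3694 - 1*3037353/5345947 = -3694 - 3037353/5345947 = -19750965571/5345947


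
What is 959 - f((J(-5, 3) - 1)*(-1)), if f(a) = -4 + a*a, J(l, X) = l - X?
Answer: 882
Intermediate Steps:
f(a) = -4 + a**2
959 - f((J(-5, 3) - 1)*(-1)) = 959 - (-4 + (((-5 - 1*3) - 1)*(-1))**2) = 959 - (-4 + (((-5 - 3) - 1)*(-1))**2) = 959 - (-4 + ((-8 - 1)*(-1))**2) = 959 - (-4 + (-9*(-1))**2) = 959 - (-4 + 9**2) = 959 - (-4 + 81) = 959 - 1*77 = 959 - 77 = 882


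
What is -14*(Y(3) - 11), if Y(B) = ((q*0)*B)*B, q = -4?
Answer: 154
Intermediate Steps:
Y(B) = 0 (Y(B) = ((-4*0)*B)*B = (0*B)*B = 0*B = 0)
-14*(Y(3) - 11) = -14*(0 - 11) = -14*(-11) = 154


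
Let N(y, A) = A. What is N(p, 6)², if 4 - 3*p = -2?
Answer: 36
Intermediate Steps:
p = 2 (p = 4/3 - ⅓*(-2) = 4/3 + ⅔ = 2)
N(p, 6)² = 6² = 36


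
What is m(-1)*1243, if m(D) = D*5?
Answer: -6215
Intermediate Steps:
m(D) = 5*D
m(-1)*1243 = (5*(-1))*1243 = -5*1243 = -6215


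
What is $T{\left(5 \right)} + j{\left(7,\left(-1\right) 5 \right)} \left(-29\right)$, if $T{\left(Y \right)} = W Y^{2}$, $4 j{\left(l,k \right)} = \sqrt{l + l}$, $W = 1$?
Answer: $25 - \frac{29 \sqrt{14}}{4} \approx -2.127$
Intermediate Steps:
$j{\left(l,k \right)} = \frac{\sqrt{2} \sqrt{l}}{4}$ ($j{\left(l,k \right)} = \frac{\sqrt{l + l}}{4} = \frac{\sqrt{2 l}}{4} = \frac{\sqrt{2} \sqrt{l}}{4}$)
$T{\left(Y \right)} = Y^{2}$ ($T{\left(Y \right)} = 1 Y^{2} = Y^{2}$)
$T{\left(5 \right)} + j{\left(7,\left(-1\right) 5 \right)} \left(-29\right) = 5^{2} + \frac{\sqrt{2} \sqrt{7}}{4} \left(-29\right) = 25 + \frac{\sqrt{14}}{4} \left(-29\right) = 25 - \frac{29 \sqrt{14}}{4}$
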